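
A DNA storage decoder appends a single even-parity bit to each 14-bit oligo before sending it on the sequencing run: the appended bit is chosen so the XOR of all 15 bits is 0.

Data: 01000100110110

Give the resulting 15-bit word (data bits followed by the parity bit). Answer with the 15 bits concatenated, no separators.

XOR of the 14 data bits: 0⊕1⊕0⊕0⊕0⊕1⊕0⊕0⊕1⊕1⊕0⊕1⊕1⊕0 = 0
Parity bit = 0 (so all 15 bits XOR to 0).

010001001101100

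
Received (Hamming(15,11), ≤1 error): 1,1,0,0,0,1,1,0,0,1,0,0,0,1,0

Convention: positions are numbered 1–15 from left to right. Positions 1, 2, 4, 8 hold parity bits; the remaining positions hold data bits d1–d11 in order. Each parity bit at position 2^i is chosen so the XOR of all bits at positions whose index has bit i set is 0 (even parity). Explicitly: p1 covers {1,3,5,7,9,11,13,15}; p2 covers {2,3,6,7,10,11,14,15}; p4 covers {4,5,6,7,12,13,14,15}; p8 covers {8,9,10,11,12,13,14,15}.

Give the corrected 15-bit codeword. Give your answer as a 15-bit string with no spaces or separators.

s1 (pos 1,3,5,7,9,11,13,15): 1⊕0⊕0⊕1⊕0⊕0⊕0⊕0 = 0
s2 (pos 2,3,6,7,10,11,14,15): 1⊕0⊕1⊕1⊕1⊕0⊕1⊕0 = 1
s4 (pos 4,5,6,7,12,13,14,15): 0⊕0⊕1⊕1⊕0⊕0⊕1⊕0 = 1
s8 (pos 8,9,10,11,12,13,14,15): 0⊕0⊕1⊕0⊕0⊕0⊕1⊕0 = 0
Syndrome s8…s1 = 0110 → error at position 6.
Flip position 6: 110001100100010 → 110000100100010

110000100100010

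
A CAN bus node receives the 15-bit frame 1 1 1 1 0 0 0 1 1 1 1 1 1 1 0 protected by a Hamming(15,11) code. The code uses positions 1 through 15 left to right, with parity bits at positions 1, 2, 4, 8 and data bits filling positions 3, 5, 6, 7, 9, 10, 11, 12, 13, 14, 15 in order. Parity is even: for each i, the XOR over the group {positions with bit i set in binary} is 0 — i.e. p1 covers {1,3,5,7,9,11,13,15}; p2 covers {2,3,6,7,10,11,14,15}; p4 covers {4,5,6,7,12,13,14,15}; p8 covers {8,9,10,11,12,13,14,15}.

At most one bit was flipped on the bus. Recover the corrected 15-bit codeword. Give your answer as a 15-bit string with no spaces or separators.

111100011101110

s1 (pos 1,3,5,7,9,11,13,15): 1⊕1⊕0⊕0⊕1⊕1⊕1⊕0 = 1
s2 (pos 2,3,6,7,10,11,14,15): 1⊕1⊕0⊕0⊕1⊕1⊕1⊕0 = 1
s4 (pos 4,5,6,7,12,13,14,15): 1⊕0⊕0⊕0⊕1⊕1⊕1⊕0 = 0
s8 (pos 8,9,10,11,12,13,14,15): 1⊕1⊕1⊕1⊕1⊕1⊕1⊕0 = 1
Syndrome s8…s1 = 1011 → error at position 11.
Flip position 11: 111100011111110 → 111100011101110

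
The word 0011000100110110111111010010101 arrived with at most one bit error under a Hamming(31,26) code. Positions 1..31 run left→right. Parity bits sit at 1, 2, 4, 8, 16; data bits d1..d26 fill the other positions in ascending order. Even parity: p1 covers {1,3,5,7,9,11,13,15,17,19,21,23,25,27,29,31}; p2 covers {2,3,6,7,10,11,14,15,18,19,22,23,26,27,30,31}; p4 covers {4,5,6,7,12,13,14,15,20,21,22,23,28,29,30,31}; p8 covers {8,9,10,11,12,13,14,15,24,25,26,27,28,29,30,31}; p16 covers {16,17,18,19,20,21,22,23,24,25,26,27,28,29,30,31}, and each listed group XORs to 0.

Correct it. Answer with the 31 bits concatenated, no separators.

0011000100110100111111010010101

s1 (pos 1,3,5,7,9,11,13,15,17,19,21,23,25,27,29,31): 0⊕1⊕0⊕0⊕0⊕1⊕0⊕1⊕1⊕1⊕1⊕0⊕0⊕1⊕1⊕1 = 1
s2 (pos 2,3,6,7,10,11,14,15,18,19,22,23,26,27,30,31): 0⊕1⊕0⊕0⊕0⊕1⊕1⊕1⊕1⊕1⊕1⊕0⊕0⊕1⊕0⊕1 = 1
s4 (pos 4,5,6,7,12,13,14,15,20,21,22,23,28,29,30,31): 1⊕0⊕0⊕0⊕1⊕0⊕1⊕1⊕1⊕1⊕1⊕0⊕0⊕1⊕0⊕1 = 1
s8 (pos 8,9,10,11,12,13,14,15,24,25,26,27,28,29,30,31): 1⊕0⊕0⊕1⊕1⊕0⊕1⊕1⊕1⊕0⊕0⊕1⊕0⊕1⊕0⊕1 = 1
s16 (pos 16,17,18,19,20,21,22,23,24,25,26,27,28,29,30,31): 0⊕1⊕1⊕1⊕1⊕1⊕1⊕0⊕1⊕0⊕0⊕1⊕0⊕1⊕0⊕1 = 0
Syndrome s16…s1 = 01111 → error at position 15.
Flip position 15: 0011000100110110111111010010101 → 0011000100110100111111010010101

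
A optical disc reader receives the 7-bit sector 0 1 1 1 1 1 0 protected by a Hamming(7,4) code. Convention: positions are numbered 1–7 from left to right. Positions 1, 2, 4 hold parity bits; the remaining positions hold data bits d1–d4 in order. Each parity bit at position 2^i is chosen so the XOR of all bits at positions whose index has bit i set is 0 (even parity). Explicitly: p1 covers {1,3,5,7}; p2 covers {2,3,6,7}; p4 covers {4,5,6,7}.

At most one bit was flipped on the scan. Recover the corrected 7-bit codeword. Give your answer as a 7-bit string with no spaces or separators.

s1 (pos 1,3,5,7): 0⊕1⊕1⊕0 = 0
s2 (pos 2,3,6,7): 1⊕1⊕1⊕0 = 1
s4 (pos 4,5,6,7): 1⊕1⊕1⊕0 = 1
Syndrome s4…s1 = 110 → error at position 6.
Flip position 6: 0111110 → 0111100

0111100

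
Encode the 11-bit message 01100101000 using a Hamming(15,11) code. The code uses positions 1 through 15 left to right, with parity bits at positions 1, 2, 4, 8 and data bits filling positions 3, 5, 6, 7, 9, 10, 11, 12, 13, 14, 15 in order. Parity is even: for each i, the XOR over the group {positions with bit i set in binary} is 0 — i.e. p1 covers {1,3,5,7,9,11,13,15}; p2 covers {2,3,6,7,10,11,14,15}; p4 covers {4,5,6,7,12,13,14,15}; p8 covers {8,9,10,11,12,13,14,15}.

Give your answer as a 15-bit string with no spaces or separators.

100111000101000

Place data at non-parity positions: p1 p2 0 p4 1 1 0 p8 0 1 0 1 0 0 0
p1 (pos 1,3,5,7,9,11,13,15): XOR of data positions = 0⊕1⊕0⊕0⊕0⊕0⊕0 = 1
p2 (pos 2,3,6,7,10,11,14,15): XOR of data positions = 0⊕1⊕0⊕1⊕0⊕0⊕0 = 0
p4 (pos 4,5,6,7,12,13,14,15): XOR of data positions = 1⊕1⊕0⊕1⊕0⊕0⊕0 = 1
p8 (pos 8,9,10,11,12,13,14,15): XOR of data positions = 0⊕1⊕0⊕1⊕0⊕0⊕0 = 0
Codeword: 100111000101000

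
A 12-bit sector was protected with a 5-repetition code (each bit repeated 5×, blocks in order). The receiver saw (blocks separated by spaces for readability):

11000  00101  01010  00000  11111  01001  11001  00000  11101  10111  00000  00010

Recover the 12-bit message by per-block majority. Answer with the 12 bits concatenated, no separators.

000010101100

Block 1 (11000): 2 ones → 0
Block 2 (00101): 2 ones → 0
Block 3 (01010): 2 ones → 0
Block 4 (00000): 0 ones → 0
Block 5 (11111): 5 ones → 1
Block 6 (01001): 2 ones → 0
Block 7 (11001): 3 ones → 1
Block 8 (00000): 0 ones → 0
Block 9 (11101): 4 ones → 1
Block 10 (10111): 4 ones → 1
Block 11 (00000): 0 ones → 0
Block 12 (00010): 1 one → 0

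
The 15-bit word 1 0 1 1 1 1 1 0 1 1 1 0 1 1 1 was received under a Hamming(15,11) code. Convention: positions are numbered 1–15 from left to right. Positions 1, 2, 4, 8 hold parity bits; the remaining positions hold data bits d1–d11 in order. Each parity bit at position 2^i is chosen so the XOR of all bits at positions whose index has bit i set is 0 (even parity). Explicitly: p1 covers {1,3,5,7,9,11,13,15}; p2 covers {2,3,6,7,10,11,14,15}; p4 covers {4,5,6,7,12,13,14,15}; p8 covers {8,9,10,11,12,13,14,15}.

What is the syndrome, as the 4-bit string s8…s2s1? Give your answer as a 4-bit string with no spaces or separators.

s1 (pos 1,3,5,7,9,11,13,15): 1⊕1⊕1⊕1⊕1⊕1⊕1⊕1 = 0
s2 (pos 2,3,6,7,10,11,14,15): 0⊕1⊕1⊕1⊕1⊕1⊕1⊕1 = 1
s4 (pos 4,5,6,7,12,13,14,15): 1⊕1⊕1⊕1⊕0⊕1⊕1⊕1 = 1
s8 (pos 8,9,10,11,12,13,14,15): 0⊕1⊕1⊕1⊕0⊕1⊕1⊕1 = 0
Syndrome s8…s1 = 0110 → error at position 6.

0110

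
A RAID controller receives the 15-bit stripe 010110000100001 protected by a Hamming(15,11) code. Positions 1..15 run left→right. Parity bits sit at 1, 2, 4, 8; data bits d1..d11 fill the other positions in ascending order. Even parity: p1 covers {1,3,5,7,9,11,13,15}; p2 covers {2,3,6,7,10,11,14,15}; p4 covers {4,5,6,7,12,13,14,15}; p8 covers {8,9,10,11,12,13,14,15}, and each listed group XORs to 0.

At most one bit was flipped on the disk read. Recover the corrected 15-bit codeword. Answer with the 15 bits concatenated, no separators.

010111000100001

s1 (pos 1,3,5,7,9,11,13,15): 0⊕0⊕1⊕0⊕0⊕0⊕0⊕1 = 0
s2 (pos 2,3,6,7,10,11,14,15): 1⊕0⊕0⊕0⊕1⊕0⊕0⊕1 = 1
s4 (pos 4,5,6,7,12,13,14,15): 1⊕1⊕0⊕0⊕0⊕0⊕0⊕1 = 1
s8 (pos 8,9,10,11,12,13,14,15): 0⊕0⊕1⊕0⊕0⊕0⊕0⊕1 = 0
Syndrome s8…s1 = 0110 → error at position 6.
Flip position 6: 010110000100001 → 010111000100001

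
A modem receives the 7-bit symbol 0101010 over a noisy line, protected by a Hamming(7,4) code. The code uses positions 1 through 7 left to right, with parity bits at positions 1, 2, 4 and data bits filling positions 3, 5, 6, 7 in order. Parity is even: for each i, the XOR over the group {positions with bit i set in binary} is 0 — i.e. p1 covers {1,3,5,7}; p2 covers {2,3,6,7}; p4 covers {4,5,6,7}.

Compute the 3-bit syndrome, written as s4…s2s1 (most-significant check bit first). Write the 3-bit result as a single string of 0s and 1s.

000

s1 (pos 1,3,5,7): 0⊕0⊕0⊕0 = 0
s2 (pos 2,3,6,7): 1⊕0⊕1⊕0 = 0
s4 (pos 4,5,6,7): 1⊕0⊕1⊕0 = 0
Syndrome s4…s1 = 000 → no error.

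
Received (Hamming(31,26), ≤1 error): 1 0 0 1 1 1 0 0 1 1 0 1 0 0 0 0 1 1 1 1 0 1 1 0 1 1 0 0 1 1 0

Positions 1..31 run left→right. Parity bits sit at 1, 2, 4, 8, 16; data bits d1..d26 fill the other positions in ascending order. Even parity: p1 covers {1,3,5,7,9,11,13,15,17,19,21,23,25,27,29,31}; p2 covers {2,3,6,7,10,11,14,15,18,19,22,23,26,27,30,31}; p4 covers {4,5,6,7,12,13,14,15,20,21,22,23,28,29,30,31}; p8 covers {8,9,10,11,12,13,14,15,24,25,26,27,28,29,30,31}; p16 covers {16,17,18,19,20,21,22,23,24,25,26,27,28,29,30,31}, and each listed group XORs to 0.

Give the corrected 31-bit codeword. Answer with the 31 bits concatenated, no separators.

s1 (pos 1,3,5,7,9,11,13,15,17,19,21,23,25,27,29,31): 1⊕0⊕1⊕0⊕1⊕0⊕0⊕0⊕1⊕1⊕0⊕1⊕1⊕0⊕1⊕0 = 0
s2 (pos 2,3,6,7,10,11,14,15,18,19,22,23,26,27,30,31): 0⊕0⊕1⊕0⊕1⊕0⊕0⊕0⊕1⊕1⊕1⊕1⊕1⊕0⊕1⊕0 = 0
s4 (pos 4,5,6,7,12,13,14,15,20,21,22,23,28,29,30,31): 1⊕1⊕1⊕0⊕1⊕0⊕0⊕0⊕1⊕0⊕1⊕1⊕0⊕1⊕1⊕0 = 1
s8 (pos 8,9,10,11,12,13,14,15,24,25,26,27,28,29,30,31): 0⊕1⊕1⊕0⊕1⊕0⊕0⊕0⊕0⊕1⊕1⊕0⊕0⊕1⊕1⊕0 = 1
s16 (pos 16,17,18,19,20,21,22,23,24,25,26,27,28,29,30,31): 0⊕1⊕1⊕1⊕1⊕0⊕1⊕1⊕0⊕1⊕1⊕0⊕0⊕1⊕1⊕0 = 0
Syndrome s16…s1 = 01100 → error at position 12.
Flip position 12: 1001110011010000111101101100110 → 1001110011000000111101101100110

1001110011000000111101101100110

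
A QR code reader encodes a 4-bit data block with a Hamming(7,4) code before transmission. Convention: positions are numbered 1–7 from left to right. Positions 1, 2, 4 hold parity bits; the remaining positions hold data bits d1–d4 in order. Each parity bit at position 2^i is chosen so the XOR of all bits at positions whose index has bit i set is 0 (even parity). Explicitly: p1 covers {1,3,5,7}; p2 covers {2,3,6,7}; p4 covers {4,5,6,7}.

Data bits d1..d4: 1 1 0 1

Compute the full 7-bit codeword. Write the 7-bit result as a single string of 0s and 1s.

1010101

Place data at non-parity positions: p1 p2 1 p4 1 0 1
p1 (pos 1,3,5,7): XOR of data positions = 1⊕1⊕1 = 1
p2 (pos 2,3,6,7): XOR of data positions = 1⊕0⊕1 = 0
p4 (pos 4,5,6,7): XOR of data positions = 1⊕0⊕1 = 0
Codeword: 1010101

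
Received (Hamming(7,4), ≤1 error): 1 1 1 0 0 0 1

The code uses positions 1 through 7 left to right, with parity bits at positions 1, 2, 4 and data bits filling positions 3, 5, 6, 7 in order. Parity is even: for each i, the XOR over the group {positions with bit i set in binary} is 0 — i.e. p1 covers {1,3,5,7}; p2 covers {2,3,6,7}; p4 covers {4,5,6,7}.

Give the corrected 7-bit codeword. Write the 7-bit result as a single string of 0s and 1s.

1110000

s1 (pos 1,3,5,7): 1⊕1⊕0⊕1 = 1
s2 (pos 2,3,6,7): 1⊕1⊕0⊕1 = 1
s4 (pos 4,5,6,7): 0⊕0⊕0⊕1 = 1
Syndrome s4…s1 = 111 → error at position 7.
Flip position 7: 1110001 → 1110000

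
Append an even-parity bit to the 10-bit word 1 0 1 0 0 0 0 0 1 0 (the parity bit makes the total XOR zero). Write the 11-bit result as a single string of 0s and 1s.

XOR of the 10 data bits: 1⊕0⊕1⊕0⊕0⊕0⊕0⊕0⊕1⊕0 = 1
Parity bit = 1 (so all 11 bits XOR to 0).

10100000101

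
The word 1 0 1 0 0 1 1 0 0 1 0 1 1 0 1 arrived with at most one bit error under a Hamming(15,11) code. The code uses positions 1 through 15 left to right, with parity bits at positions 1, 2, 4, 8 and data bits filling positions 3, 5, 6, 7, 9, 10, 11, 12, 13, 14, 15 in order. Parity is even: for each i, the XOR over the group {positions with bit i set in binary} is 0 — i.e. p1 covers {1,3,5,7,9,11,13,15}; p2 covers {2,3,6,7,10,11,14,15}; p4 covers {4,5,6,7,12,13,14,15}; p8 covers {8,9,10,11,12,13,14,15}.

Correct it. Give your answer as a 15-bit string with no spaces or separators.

101001000101101

s1 (pos 1,3,5,7,9,11,13,15): 1⊕1⊕0⊕1⊕0⊕0⊕1⊕1 = 1
s2 (pos 2,3,6,7,10,11,14,15): 0⊕1⊕1⊕1⊕1⊕0⊕0⊕1 = 1
s4 (pos 4,5,6,7,12,13,14,15): 0⊕0⊕1⊕1⊕1⊕1⊕0⊕1 = 1
s8 (pos 8,9,10,11,12,13,14,15): 0⊕0⊕1⊕0⊕1⊕1⊕0⊕1 = 0
Syndrome s8…s1 = 0111 → error at position 7.
Flip position 7: 101001100101101 → 101001000101101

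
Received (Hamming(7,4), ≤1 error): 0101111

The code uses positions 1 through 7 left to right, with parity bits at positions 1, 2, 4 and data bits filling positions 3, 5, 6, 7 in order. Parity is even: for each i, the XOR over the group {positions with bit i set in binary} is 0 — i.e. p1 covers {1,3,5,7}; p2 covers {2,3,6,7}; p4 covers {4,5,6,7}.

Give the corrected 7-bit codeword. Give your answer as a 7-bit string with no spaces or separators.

0001111

s1 (pos 1,3,5,7): 0⊕0⊕1⊕1 = 0
s2 (pos 2,3,6,7): 1⊕0⊕1⊕1 = 1
s4 (pos 4,5,6,7): 1⊕1⊕1⊕1 = 0
Syndrome s4…s1 = 010 → error at position 2.
Flip position 2: 0101111 → 0001111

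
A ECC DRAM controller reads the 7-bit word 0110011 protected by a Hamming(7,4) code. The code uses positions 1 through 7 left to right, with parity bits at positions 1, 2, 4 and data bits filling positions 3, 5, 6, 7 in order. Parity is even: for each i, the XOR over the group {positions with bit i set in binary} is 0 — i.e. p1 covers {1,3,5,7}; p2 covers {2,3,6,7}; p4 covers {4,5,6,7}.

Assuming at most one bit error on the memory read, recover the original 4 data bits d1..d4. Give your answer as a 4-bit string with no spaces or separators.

s1 (pos 1,3,5,7): 0⊕1⊕0⊕1 = 0
s2 (pos 2,3,6,7): 1⊕1⊕1⊕1 = 0
s4 (pos 4,5,6,7): 0⊕0⊕1⊕1 = 0
Syndrome s4…s1 = 000 → no error.
Read data bits from positions 3,5,6,7: 1011

1011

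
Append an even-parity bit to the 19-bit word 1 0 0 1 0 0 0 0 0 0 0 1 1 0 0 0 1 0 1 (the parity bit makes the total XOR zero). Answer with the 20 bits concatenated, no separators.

XOR of the 19 data bits: 1⊕0⊕0⊕1⊕0⊕0⊕0⊕0⊕0⊕0⊕0⊕1⊕1⊕0⊕0⊕0⊕1⊕0⊕1 = 0
Parity bit = 0 (so all 20 bits XOR to 0).

10010000000110001010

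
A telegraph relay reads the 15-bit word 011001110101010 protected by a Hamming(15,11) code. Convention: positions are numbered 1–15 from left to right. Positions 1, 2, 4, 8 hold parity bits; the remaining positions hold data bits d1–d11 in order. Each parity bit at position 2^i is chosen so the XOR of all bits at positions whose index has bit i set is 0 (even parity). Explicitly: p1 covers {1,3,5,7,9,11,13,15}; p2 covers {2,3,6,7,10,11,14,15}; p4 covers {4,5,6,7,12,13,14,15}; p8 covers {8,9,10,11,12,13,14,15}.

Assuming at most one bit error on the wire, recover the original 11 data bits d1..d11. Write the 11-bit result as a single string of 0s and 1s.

s1 (pos 1,3,5,7,9,11,13,15): 0⊕1⊕0⊕1⊕0⊕0⊕0⊕0 = 0
s2 (pos 2,3,6,7,10,11,14,15): 1⊕1⊕1⊕1⊕1⊕0⊕1⊕0 = 0
s4 (pos 4,5,6,7,12,13,14,15): 0⊕0⊕1⊕1⊕1⊕0⊕1⊕0 = 0
s8 (pos 8,9,10,11,12,13,14,15): 1⊕0⊕1⊕0⊕1⊕0⊕1⊕0 = 0
Syndrome s8…s1 = 0000 → no error.
Read data bits from positions 3,5,6,7,9,10,11,12,13,14,15: 10110101010

10110101010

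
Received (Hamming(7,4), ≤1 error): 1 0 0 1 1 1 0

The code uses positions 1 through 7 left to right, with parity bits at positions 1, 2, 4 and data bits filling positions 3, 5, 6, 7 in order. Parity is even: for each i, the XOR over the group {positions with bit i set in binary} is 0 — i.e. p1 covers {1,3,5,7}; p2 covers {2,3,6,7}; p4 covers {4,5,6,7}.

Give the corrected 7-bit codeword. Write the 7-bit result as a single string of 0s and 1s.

1001100

s1 (pos 1,3,5,7): 1⊕0⊕1⊕0 = 0
s2 (pos 2,3,6,7): 0⊕0⊕1⊕0 = 1
s4 (pos 4,5,6,7): 1⊕1⊕1⊕0 = 1
Syndrome s4…s1 = 110 → error at position 6.
Flip position 6: 1001110 → 1001100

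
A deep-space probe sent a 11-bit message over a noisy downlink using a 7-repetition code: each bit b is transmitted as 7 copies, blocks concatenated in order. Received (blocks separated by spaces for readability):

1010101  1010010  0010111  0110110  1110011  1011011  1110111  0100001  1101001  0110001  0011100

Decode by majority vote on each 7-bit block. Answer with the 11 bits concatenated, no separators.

Block 1 (1010101): 4 ones → 1
Block 2 (1010010): 3 ones → 0
Block 3 (0010111): 4 ones → 1
Block 4 (0110110): 4 ones → 1
Block 5 (1110011): 5 ones → 1
Block 6 (1011011): 5 ones → 1
Block 7 (1110111): 6 ones → 1
Block 8 (0100001): 2 ones → 0
Block 9 (1101001): 4 ones → 1
Block 10 (0110001): 3 ones → 0
Block 11 (0011100): 3 ones → 0

10111110100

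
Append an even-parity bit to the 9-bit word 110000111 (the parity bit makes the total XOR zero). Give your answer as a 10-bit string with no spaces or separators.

XOR of the 9 data bits: 1⊕1⊕0⊕0⊕0⊕0⊕1⊕1⊕1 = 1
Parity bit = 1 (so all 10 bits XOR to 0).

1100001111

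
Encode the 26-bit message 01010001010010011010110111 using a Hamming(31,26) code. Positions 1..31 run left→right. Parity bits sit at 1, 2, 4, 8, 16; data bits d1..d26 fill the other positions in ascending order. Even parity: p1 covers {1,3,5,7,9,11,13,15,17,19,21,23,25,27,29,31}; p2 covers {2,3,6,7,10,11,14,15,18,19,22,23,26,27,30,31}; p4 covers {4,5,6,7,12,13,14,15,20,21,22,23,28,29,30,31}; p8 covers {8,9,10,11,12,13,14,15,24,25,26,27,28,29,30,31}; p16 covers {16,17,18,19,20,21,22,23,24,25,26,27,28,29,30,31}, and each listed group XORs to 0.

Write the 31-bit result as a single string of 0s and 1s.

0001101000010101010011010110111

Place data at non-parity positions: p1 p2 0 p4 1 0 1 p8 0 0 0 1 0 1 0 p16 0 1 0 0 1 1 0 1 0 1 1 0 1 1 1
p1 (pos 1,3,5,7,9,11,13,15,17,19,21,23,25,27,29,31): XOR of data positions = 0⊕1⊕1⊕0⊕0⊕0⊕0⊕0⊕0⊕1⊕0⊕0⊕1⊕1⊕1 = 0
p2 (pos 2,3,6,7,10,11,14,15,18,19,22,23,26,27,30,31): XOR of data positions = 0⊕0⊕1⊕0⊕0⊕1⊕0⊕1⊕0⊕1⊕0⊕1⊕1⊕1⊕1 = 0
p4 (pos 4,5,6,7,12,13,14,15,20,21,22,23,28,29,30,31): XOR of data positions = 1⊕0⊕1⊕1⊕0⊕1⊕0⊕0⊕1⊕1⊕0⊕0⊕1⊕1⊕1 = 1
p8 (pos 8,9,10,11,12,13,14,15,24,25,26,27,28,29,30,31): XOR of data positions = 0⊕0⊕0⊕1⊕0⊕1⊕0⊕1⊕0⊕1⊕1⊕0⊕1⊕1⊕1 = 0
p16 (pos 16,17,18,19,20,21,22,23,24,25,26,27,28,29,30,31): XOR of data positions = 0⊕1⊕0⊕0⊕1⊕1⊕0⊕1⊕0⊕1⊕1⊕0⊕1⊕1⊕1 = 1
Codeword: 0001101000010101010011010110111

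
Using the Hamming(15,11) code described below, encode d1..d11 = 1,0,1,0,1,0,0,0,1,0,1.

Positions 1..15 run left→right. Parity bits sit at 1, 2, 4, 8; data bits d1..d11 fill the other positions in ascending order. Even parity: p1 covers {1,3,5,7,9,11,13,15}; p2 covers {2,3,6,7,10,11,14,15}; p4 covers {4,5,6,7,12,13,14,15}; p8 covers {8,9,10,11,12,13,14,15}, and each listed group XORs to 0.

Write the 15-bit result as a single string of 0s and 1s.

011101011000101

Place data at non-parity positions: p1 p2 1 p4 0 1 0 p8 1 0 0 0 1 0 1
p1 (pos 1,3,5,7,9,11,13,15): XOR of data positions = 1⊕0⊕0⊕1⊕0⊕1⊕1 = 0
p2 (pos 2,3,6,7,10,11,14,15): XOR of data positions = 1⊕1⊕0⊕0⊕0⊕0⊕1 = 1
p4 (pos 4,5,6,7,12,13,14,15): XOR of data positions = 0⊕1⊕0⊕0⊕1⊕0⊕1 = 1
p8 (pos 8,9,10,11,12,13,14,15): XOR of data positions = 1⊕0⊕0⊕0⊕1⊕0⊕1 = 1
Codeword: 011101011000101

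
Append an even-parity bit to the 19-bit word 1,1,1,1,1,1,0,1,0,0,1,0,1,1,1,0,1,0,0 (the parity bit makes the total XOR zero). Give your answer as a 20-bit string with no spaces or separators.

XOR of the 19 data bits: 1⊕1⊕1⊕1⊕1⊕1⊕0⊕1⊕0⊕0⊕1⊕0⊕1⊕1⊕1⊕0⊕1⊕0⊕0 = 0
Parity bit = 0 (so all 20 bits XOR to 0).

11111101001011101000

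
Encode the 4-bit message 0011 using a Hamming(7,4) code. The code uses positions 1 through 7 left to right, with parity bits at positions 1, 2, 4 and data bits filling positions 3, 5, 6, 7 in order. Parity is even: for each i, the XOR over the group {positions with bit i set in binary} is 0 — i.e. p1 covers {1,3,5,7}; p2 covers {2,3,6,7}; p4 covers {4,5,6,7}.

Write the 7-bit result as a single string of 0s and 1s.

Place data at non-parity positions: p1 p2 0 p4 0 1 1
p1 (pos 1,3,5,7): XOR of data positions = 0⊕0⊕1 = 1
p2 (pos 2,3,6,7): XOR of data positions = 0⊕1⊕1 = 0
p4 (pos 4,5,6,7): XOR of data positions = 0⊕1⊕1 = 0
Codeword: 1000011

1000011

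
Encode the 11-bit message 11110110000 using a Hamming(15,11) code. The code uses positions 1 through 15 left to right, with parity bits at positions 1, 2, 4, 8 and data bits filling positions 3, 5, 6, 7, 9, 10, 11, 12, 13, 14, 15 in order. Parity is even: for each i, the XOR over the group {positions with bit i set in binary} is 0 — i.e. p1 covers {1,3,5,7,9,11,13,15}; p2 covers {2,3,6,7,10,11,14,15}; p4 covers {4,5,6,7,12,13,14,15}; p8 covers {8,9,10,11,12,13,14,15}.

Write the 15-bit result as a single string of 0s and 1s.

011111100110000

Place data at non-parity positions: p1 p2 1 p4 1 1 1 p8 0 1 1 0 0 0 0
p1 (pos 1,3,5,7,9,11,13,15): XOR of data positions = 1⊕1⊕1⊕0⊕1⊕0⊕0 = 0
p2 (pos 2,3,6,7,10,11,14,15): XOR of data positions = 1⊕1⊕1⊕1⊕1⊕0⊕0 = 1
p4 (pos 4,5,6,7,12,13,14,15): XOR of data positions = 1⊕1⊕1⊕0⊕0⊕0⊕0 = 1
p8 (pos 8,9,10,11,12,13,14,15): XOR of data positions = 0⊕1⊕1⊕0⊕0⊕0⊕0 = 0
Codeword: 011111100110000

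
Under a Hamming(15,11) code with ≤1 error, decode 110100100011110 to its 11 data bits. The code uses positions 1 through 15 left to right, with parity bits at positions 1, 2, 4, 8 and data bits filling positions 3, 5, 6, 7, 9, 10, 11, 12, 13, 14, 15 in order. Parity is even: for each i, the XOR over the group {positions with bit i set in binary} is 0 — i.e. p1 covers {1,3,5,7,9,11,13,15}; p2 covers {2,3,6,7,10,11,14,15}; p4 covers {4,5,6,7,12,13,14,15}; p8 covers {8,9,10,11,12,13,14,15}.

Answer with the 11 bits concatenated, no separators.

s1 (pos 1,3,5,7,9,11,13,15): 1⊕0⊕0⊕1⊕0⊕1⊕1⊕0 = 0
s2 (pos 2,3,6,7,10,11,14,15): 1⊕0⊕0⊕1⊕0⊕1⊕1⊕0 = 0
s4 (pos 4,5,6,7,12,13,14,15): 1⊕0⊕0⊕1⊕1⊕1⊕1⊕0 = 1
s8 (pos 8,9,10,11,12,13,14,15): 0⊕0⊕0⊕1⊕1⊕1⊕1⊕0 = 0
Syndrome s8…s1 = 0100 → error at position 4.
Flip position 4: 110100100011110 → 110000100011110
Read data bits from positions 3,5,6,7,9,10,11,12,13,14,15: 00010011110

00010011110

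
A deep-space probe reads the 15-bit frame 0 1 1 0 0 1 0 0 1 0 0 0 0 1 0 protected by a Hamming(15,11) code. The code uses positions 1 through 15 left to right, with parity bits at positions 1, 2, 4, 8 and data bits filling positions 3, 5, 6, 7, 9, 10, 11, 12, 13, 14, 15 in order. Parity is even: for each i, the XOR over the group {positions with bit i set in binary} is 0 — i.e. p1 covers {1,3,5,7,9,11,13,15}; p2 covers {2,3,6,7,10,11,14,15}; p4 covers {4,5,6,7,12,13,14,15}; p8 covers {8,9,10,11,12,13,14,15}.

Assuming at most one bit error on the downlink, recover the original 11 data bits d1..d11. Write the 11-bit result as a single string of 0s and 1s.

s1 (pos 1,3,5,7,9,11,13,15): 0⊕1⊕0⊕0⊕1⊕0⊕0⊕0 = 0
s2 (pos 2,3,6,7,10,11,14,15): 1⊕1⊕1⊕0⊕0⊕0⊕1⊕0 = 0
s4 (pos 4,5,6,7,12,13,14,15): 0⊕0⊕1⊕0⊕0⊕0⊕1⊕0 = 0
s8 (pos 8,9,10,11,12,13,14,15): 0⊕1⊕0⊕0⊕0⊕0⊕1⊕0 = 0
Syndrome s8…s1 = 0000 → no error.
Read data bits from positions 3,5,6,7,9,10,11,12,13,14,15: 10101000010

10101000010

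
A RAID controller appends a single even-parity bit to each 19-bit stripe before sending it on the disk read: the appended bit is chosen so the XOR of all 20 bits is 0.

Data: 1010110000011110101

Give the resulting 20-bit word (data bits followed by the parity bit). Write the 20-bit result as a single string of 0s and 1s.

10101100000111101010

XOR of the 19 data bits: 1⊕0⊕1⊕0⊕1⊕1⊕0⊕0⊕0⊕0⊕0⊕1⊕1⊕1⊕1⊕0⊕1⊕0⊕1 = 0
Parity bit = 0 (so all 20 bits XOR to 0).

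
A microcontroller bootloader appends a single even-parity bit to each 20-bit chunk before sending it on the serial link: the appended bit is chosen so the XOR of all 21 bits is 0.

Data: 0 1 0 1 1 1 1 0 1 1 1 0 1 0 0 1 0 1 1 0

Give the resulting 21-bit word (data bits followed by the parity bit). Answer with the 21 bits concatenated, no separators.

010111101110100101100

XOR of the 20 data bits: 0⊕1⊕0⊕1⊕1⊕1⊕1⊕0⊕1⊕1⊕1⊕0⊕1⊕0⊕0⊕1⊕0⊕1⊕1⊕0 = 0
Parity bit = 0 (so all 21 bits XOR to 0).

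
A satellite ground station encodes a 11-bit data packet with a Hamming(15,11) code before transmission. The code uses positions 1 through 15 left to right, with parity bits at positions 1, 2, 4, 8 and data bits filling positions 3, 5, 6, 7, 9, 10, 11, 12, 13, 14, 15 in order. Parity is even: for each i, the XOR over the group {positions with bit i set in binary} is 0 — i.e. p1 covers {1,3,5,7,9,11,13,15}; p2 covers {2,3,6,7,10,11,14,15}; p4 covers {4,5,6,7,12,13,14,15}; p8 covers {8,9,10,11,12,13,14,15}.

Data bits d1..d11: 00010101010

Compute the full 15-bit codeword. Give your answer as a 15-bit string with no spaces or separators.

110100110101010

Place data at non-parity positions: p1 p2 0 p4 0 0 1 p8 0 1 0 1 0 1 0
p1 (pos 1,3,5,7,9,11,13,15): XOR of data positions = 0⊕0⊕1⊕0⊕0⊕0⊕0 = 1
p2 (pos 2,3,6,7,10,11,14,15): XOR of data positions = 0⊕0⊕1⊕1⊕0⊕1⊕0 = 1
p4 (pos 4,5,6,7,12,13,14,15): XOR of data positions = 0⊕0⊕1⊕1⊕0⊕1⊕0 = 1
p8 (pos 8,9,10,11,12,13,14,15): XOR of data positions = 0⊕1⊕0⊕1⊕0⊕1⊕0 = 1
Codeword: 110100110101010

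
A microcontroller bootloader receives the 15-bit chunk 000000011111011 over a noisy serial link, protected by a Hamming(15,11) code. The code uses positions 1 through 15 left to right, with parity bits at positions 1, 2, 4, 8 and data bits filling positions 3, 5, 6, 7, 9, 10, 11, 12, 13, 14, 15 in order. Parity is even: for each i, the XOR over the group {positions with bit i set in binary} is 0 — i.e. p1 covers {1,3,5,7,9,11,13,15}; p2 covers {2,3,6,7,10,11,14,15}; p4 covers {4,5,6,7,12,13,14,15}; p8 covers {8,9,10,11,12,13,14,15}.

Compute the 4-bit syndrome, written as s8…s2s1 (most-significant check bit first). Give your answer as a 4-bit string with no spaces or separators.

1101

s1 (pos 1,3,5,7,9,11,13,15): 0⊕0⊕0⊕0⊕1⊕1⊕0⊕1 = 1
s2 (pos 2,3,6,7,10,11,14,15): 0⊕0⊕0⊕0⊕1⊕1⊕1⊕1 = 0
s4 (pos 4,5,6,7,12,13,14,15): 0⊕0⊕0⊕0⊕1⊕0⊕1⊕1 = 1
s8 (pos 8,9,10,11,12,13,14,15): 1⊕1⊕1⊕1⊕1⊕0⊕1⊕1 = 1
Syndrome s8…s1 = 1101 → error at position 13.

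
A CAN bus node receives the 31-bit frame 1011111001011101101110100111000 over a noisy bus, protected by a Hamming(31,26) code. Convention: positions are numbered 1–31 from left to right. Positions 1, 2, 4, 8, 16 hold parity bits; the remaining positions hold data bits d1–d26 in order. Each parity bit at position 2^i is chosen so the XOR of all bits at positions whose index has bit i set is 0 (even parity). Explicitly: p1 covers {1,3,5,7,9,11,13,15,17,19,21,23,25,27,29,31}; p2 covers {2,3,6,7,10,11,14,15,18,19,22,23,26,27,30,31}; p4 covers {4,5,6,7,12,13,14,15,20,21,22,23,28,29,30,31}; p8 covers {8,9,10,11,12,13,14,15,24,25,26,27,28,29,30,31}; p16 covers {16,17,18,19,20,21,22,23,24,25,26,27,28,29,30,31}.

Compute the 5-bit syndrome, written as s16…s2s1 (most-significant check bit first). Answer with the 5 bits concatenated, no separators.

11110

s1 (pos 1,3,5,7,9,11,13,15,17,19,21,23,25,27,29,31): 1⊕1⊕1⊕1⊕0⊕0⊕1⊕0⊕1⊕1⊕1⊕1⊕0⊕1⊕0⊕0 = 0
s2 (pos 2,3,6,7,10,11,14,15,18,19,22,23,26,27,30,31): 0⊕1⊕1⊕1⊕1⊕0⊕1⊕0⊕0⊕1⊕0⊕1⊕1⊕1⊕0⊕0 = 1
s4 (pos 4,5,6,7,12,13,14,15,20,21,22,23,28,29,30,31): 1⊕1⊕1⊕1⊕1⊕1⊕1⊕0⊕1⊕1⊕0⊕1⊕1⊕0⊕0⊕0 = 1
s8 (pos 8,9,10,11,12,13,14,15,24,25,26,27,28,29,30,31): 0⊕0⊕1⊕0⊕1⊕1⊕1⊕0⊕0⊕0⊕1⊕1⊕1⊕0⊕0⊕0 = 1
s16 (pos 16,17,18,19,20,21,22,23,24,25,26,27,28,29,30,31): 1⊕1⊕0⊕1⊕1⊕1⊕0⊕1⊕0⊕0⊕1⊕1⊕1⊕0⊕0⊕0 = 1
Syndrome s16…s1 = 11110 → error at position 30.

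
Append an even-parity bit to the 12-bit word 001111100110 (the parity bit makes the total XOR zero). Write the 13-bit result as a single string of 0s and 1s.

0011111001101

XOR of the 12 data bits: 0⊕0⊕1⊕1⊕1⊕1⊕1⊕0⊕0⊕1⊕1⊕0 = 1
Parity bit = 1 (so all 13 bits XOR to 0).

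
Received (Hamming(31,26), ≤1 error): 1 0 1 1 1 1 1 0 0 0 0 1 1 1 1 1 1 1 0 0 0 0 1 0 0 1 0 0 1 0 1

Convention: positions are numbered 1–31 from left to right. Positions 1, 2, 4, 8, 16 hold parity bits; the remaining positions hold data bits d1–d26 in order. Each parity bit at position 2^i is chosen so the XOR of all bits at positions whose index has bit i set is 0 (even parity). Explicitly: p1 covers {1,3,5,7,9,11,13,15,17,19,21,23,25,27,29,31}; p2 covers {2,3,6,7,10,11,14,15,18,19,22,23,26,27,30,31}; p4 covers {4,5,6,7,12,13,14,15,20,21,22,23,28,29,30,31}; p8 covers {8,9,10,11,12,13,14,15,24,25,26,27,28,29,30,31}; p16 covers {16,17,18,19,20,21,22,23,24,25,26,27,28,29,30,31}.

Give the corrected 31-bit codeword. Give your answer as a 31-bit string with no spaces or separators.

1011111000011111110000100100111

s1 (pos 1,3,5,7,9,11,13,15,17,19,21,23,25,27,29,31): 1⊕1⊕1⊕1⊕0⊕0⊕1⊕1⊕1⊕0⊕0⊕1⊕0⊕0⊕1⊕1 = 0
s2 (pos 2,3,6,7,10,11,14,15,18,19,22,23,26,27,30,31): 0⊕1⊕1⊕1⊕0⊕0⊕1⊕1⊕1⊕0⊕0⊕1⊕1⊕0⊕0⊕1 = 1
s4 (pos 4,5,6,7,12,13,14,15,20,21,22,23,28,29,30,31): 1⊕1⊕1⊕1⊕1⊕1⊕1⊕1⊕0⊕0⊕0⊕1⊕0⊕1⊕0⊕1 = 1
s8 (pos 8,9,10,11,12,13,14,15,24,25,26,27,28,29,30,31): 0⊕0⊕0⊕0⊕1⊕1⊕1⊕1⊕0⊕0⊕1⊕0⊕0⊕1⊕0⊕1 = 1
s16 (pos 16,17,18,19,20,21,22,23,24,25,26,27,28,29,30,31): 1⊕1⊕1⊕0⊕0⊕0⊕0⊕1⊕0⊕0⊕1⊕0⊕0⊕1⊕0⊕1 = 1
Syndrome s16…s1 = 11110 → error at position 30.
Flip position 30: 1011111000011111110000100100101 → 1011111000011111110000100100111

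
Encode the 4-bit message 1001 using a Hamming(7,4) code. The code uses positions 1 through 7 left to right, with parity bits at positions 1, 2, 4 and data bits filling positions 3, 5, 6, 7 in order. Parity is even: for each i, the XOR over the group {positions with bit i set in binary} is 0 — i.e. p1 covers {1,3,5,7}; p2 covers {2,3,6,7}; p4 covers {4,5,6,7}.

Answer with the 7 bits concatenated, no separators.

0011001

Place data at non-parity positions: p1 p2 1 p4 0 0 1
p1 (pos 1,3,5,7): XOR of data positions = 1⊕0⊕1 = 0
p2 (pos 2,3,6,7): XOR of data positions = 1⊕0⊕1 = 0
p4 (pos 4,5,6,7): XOR of data positions = 0⊕0⊕1 = 1
Codeword: 0011001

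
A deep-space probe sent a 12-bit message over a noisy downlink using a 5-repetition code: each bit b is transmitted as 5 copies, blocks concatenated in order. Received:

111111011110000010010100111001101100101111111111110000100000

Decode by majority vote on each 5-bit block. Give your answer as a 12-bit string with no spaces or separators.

110001111100

Block 1 (11111): 5 ones → 1
Block 2 (10111): 4 ones → 1
Block 3 (10000): 1 one → 0
Block 4 (01001): 2 ones → 0
Block 5 (01001): 2 ones → 0
Block 6 (11001): 3 ones → 1
Block 7 (10110): 3 ones → 1
Block 8 (01011): 3 ones → 1
Block 9 (11111): 5 ones → 1
Block 10 (11111): 5 ones → 1
Block 11 (00001): 1 one → 0
Block 12 (00000): 0 ones → 0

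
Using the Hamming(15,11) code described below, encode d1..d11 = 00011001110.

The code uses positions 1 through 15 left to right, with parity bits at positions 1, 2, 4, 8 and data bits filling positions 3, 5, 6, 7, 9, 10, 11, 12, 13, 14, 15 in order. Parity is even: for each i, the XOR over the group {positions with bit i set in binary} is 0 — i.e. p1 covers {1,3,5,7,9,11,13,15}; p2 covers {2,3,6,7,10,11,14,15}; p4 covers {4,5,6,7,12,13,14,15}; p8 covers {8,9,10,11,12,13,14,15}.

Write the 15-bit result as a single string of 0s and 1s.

Place data at non-parity positions: p1 p2 0 p4 0 0 1 p8 1 0 0 1 1 1 0
p1 (pos 1,3,5,7,9,11,13,15): XOR of data positions = 0⊕0⊕1⊕1⊕0⊕1⊕0 = 1
p2 (pos 2,3,6,7,10,11,14,15): XOR of data positions = 0⊕0⊕1⊕0⊕0⊕1⊕0 = 0
p4 (pos 4,5,6,7,12,13,14,15): XOR of data positions = 0⊕0⊕1⊕1⊕1⊕1⊕0 = 0
p8 (pos 8,9,10,11,12,13,14,15): XOR of data positions = 1⊕0⊕0⊕1⊕1⊕1⊕0 = 0
Codeword: 100000101001110

100000101001110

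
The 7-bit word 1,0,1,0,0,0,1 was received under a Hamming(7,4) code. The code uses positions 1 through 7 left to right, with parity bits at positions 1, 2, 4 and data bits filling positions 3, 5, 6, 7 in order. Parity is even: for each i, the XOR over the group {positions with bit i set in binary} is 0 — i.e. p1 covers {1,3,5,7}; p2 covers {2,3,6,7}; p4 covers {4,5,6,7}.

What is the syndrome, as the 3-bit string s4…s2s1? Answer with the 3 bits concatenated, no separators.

101

s1 (pos 1,3,5,7): 1⊕1⊕0⊕1 = 1
s2 (pos 2,3,6,7): 0⊕1⊕0⊕1 = 0
s4 (pos 4,5,6,7): 0⊕0⊕0⊕1 = 1
Syndrome s4…s1 = 101 → error at position 5.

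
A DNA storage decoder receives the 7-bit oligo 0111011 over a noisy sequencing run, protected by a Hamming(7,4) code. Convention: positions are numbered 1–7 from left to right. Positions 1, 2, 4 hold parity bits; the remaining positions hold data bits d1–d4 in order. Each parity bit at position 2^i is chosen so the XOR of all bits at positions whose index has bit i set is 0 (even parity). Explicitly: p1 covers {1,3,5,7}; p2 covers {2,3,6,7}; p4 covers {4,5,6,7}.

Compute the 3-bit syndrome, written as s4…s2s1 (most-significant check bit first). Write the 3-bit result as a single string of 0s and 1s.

s1 (pos 1,3,5,7): 0⊕1⊕0⊕1 = 0
s2 (pos 2,3,6,7): 1⊕1⊕1⊕1 = 0
s4 (pos 4,5,6,7): 1⊕0⊕1⊕1 = 1
Syndrome s4…s1 = 100 → error at position 4.

100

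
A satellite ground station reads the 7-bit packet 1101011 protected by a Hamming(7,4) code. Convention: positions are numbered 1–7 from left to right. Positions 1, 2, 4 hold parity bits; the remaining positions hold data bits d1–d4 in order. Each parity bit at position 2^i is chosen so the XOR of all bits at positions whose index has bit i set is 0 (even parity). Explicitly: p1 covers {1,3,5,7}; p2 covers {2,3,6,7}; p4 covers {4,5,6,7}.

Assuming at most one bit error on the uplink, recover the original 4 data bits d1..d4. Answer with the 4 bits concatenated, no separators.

0001

s1 (pos 1,3,5,7): 1⊕0⊕0⊕1 = 0
s2 (pos 2,3,6,7): 1⊕0⊕1⊕1 = 1
s4 (pos 4,5,6,7): 1⊕0⊕1⊕1 = 1
Syndrome s4…s1 = 110 → error at position 6.
Flip position 6: 1101011 → 1101001
Read data bits from positions 3,5,6,7: 0001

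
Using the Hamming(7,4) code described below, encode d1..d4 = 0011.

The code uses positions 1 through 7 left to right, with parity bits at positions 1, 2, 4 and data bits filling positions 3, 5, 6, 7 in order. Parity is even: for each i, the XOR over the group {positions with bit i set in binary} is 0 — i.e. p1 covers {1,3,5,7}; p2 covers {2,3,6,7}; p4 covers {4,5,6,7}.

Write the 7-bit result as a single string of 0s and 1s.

1000011

Place data at non-parity positions: p1 p2 0 p4 0 1 1
p1 (pos 1,3,5,7): XOR of data positions = 0⊕0⊕1 = 1
p2 (pos 2,3,6,7): XOR of data positions = 0⊕1⊕1 = 0
p4 (pos 4,5,6,7): XOR of data positions = 0⊕1⊕1 = 0
Codeword: 1000011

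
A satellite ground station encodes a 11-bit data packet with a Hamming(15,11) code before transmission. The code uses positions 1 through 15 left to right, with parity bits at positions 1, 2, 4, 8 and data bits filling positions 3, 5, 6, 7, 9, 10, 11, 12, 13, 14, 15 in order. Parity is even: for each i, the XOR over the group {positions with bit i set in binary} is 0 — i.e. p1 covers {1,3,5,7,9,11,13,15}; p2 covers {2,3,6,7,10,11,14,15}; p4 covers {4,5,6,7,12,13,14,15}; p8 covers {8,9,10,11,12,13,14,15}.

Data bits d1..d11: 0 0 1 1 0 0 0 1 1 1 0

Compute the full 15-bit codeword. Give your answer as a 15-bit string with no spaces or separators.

010101110001110

Place data at non-parity positions: p1 p2 0 p4 0 1 1 p8 0 0 0 1 1 1 0
p1 (pos 1,3,5,7,9,11,13,15): XOR of data positions = 0⊕0⊕1⊕0⊕0⊕1⊕0 = 0
p2 (pos 2,3,6,7,10,11,14,15): XOR of data positions = 0⊕1⊕1⊕0⊕0⊕1⊕0 = 1
p4 (pos 4,5,6,7,12,13,14,15): XOR of data positions = 0⊕1⊕1⊕1⊕1⊕1⊕0 = 1
p8 (pos 8,9,10,11,12,13,14,15): XOR of data positions = 0⊕0⊕0⊕1⊕1⊕1⊕0 = 1
Codeword: 010101110001110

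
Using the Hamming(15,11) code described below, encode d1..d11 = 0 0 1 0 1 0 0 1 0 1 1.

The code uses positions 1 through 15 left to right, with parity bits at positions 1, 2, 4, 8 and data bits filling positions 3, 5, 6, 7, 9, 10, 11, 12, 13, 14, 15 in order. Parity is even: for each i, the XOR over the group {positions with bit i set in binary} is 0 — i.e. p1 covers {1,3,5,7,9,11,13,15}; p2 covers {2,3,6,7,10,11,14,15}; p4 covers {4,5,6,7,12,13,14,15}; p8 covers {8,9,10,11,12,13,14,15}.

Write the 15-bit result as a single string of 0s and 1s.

010001001001011

Place data at non-parity positions: p1 p2 0 p4 0 1 0 p8 1 0 0 1 0 1 1
p1 (pos 1,3,5,7,9,11,13,15): XOR of data positions = 0⊕0⊕0⊕1⊕0⊕0⊕1 = 0
p2 (pos 2,3,6,7,10,11,14,15): XOR of data positions = 0⊕1⊕0⊕0⊕0⊕1⊕1 = 1
p4 (pos 4,5,6,7,12,13,14,15): XOR of data positions = 0⊕1⊕0⊕1⊕0⊕1⊕1 = 0
p8 (pos 8,9,10,11,12,13,14,15): XOR of data positions = 1⊕0⊕0⊕1⊕0⊕1⊕1 = 0
Codeword: 010001001001011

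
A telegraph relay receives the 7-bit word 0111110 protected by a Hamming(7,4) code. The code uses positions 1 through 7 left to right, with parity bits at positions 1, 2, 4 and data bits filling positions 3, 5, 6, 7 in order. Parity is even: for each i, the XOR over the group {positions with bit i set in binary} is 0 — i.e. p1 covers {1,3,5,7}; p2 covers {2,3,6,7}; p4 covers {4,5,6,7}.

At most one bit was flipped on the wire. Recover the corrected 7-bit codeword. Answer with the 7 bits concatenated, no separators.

0111100

s1 (pos 1,3,5,7): 0⊕1⊕1⊕0 = 0
s2 (pos 2,3,6,7): 1⊕1⊕1⊕0 = 1
s4 (pos 4,5,6,7): 1⊕1⊕1⊕0 = 1
Syndrome s4…s1 = 110 → error at position 6.
Flip position 6: 0111110 → 0111100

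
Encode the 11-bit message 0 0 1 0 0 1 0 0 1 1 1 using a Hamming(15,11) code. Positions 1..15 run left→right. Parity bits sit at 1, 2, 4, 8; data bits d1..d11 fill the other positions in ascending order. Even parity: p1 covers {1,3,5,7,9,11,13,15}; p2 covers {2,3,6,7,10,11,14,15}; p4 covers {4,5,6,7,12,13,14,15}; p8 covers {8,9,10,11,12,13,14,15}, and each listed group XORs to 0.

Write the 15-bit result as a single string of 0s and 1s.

000001000100111

Place data at non-parity positions: p1 p2 0 p4 0 1 0 p8 0 1 0 0 1 1 1
p1 (pos 1,3,5,7,9,11,13,15): XOR of data positions = 0⊕0⊕0⊕0⊕0⊕1⊕1 = 0
p2 (pos 2,3,6,7,10,11,14,15): XOR of data positions = 0⊕1⊕0⊕1⊕0⊕1⊕1 = 0
p4 (pos 4,5,6,7,12,13,14,15): XOR of data positions = 0⊕1⊕0⊕0⊕1⊕1⊕1 = 0
p8 (pos 8,9,10,11,12,13,14,15): XOR of data positions = 0⊕1⊕0⊕0⊕1⊕1⊕1 = 0
Codeword: 000001000100111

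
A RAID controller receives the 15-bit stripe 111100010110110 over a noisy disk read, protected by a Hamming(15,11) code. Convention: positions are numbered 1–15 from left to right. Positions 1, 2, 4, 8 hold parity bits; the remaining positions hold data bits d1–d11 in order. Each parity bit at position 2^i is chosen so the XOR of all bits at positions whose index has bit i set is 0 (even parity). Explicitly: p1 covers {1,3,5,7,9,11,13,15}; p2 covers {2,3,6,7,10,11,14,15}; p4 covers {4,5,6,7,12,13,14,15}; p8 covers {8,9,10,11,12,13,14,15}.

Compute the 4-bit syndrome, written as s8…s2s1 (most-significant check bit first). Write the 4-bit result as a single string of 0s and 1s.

s1 (pos 1,3,5,7,9,11,13,15): 1⊕1⊕0⊕0⊕0⊕1⊕1⊕0 = 0
s2 (pos 2,3,6,7,10,11,14,15): 1⊕1⊕0⊕0⊕1⊕1⊕1⊕0 = 1
s4 (pos 4,5,6,7,12,13,14,15): 1⊕0⊕0⊕0⊕0⊕1⊕1⊕0 = 1
s8 (pos 8,9,10,11,12,13,14,15): 1⊕0⊕1⊕1⊕0⊕1⊕1⊕0 = 1
Syndrome s8…s1 = 1110 → error at position 14.

1110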